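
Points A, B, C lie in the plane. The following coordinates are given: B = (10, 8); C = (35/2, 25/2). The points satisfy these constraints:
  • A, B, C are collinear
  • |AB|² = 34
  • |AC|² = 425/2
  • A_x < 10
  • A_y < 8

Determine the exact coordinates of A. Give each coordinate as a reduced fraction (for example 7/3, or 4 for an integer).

A = (5, 5)

1. A_x = 5  [[A, B, C are collinear ⇒ -9/2x+15/2y-15=0] ∩ [|A−(10, 8)|²=34]]
2. A_y = 5  [[A, B, C are collinear ⇒ -9/2x+15/2y-15=0] ∩ [|A−(10, 8)|²=34]]
   so A = (5, 5)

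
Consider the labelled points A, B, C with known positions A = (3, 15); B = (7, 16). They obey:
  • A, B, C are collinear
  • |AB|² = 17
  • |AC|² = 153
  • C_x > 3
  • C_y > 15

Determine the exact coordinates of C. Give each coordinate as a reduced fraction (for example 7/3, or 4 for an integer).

C = (15, 18)

1. C_x = 15  [[A, B, C are collinear ⇒ -1x+4y-57=0] ∩ [|C−(3, 15)|²=153]]
2. C_y = 18  [[A, B, C are collinear ⇒ -1x+4y-57=0] ∩ [|C−(3, 15)|²=153]]
   so C = (15, 18)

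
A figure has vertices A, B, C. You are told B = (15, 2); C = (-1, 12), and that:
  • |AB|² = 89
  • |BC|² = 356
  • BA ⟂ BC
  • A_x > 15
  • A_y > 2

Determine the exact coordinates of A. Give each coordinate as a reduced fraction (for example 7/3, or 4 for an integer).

1. A_x = 20  [[BA ⟂ BC ⇒ -16x+10y+220=0] ∩ [|A−(15, 2)|²=89]]
2. A_y = 10  [[BA ⟂ BC ⇒ -16x+10y+220=0] ∩ [|A−(15, 2)|²=89]]
   so A = (20, 10)

A = (20, 10)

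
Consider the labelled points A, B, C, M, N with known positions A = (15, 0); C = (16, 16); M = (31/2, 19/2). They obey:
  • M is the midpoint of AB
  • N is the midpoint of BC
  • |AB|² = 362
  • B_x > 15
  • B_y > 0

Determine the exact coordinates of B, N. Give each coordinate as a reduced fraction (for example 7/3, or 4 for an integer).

1. B_x = 16  [B = 2·M−A = 2·(31/2, 19/2)−(15, 0)]
2. B_y = 19  [B = 2·M−A = 2·(31/2, 19/2)−(15, 0)]
   so B = (16, 19)
3. N_x = 16  [2·N = B+C = (16, 19)+(16, 16)]
4. N_y = 35/2  [2·N = B+C = (16, 19)+(16, 16)]
   so N = (16, 35/2)

B = (16, 19)
N = (16, 35/2)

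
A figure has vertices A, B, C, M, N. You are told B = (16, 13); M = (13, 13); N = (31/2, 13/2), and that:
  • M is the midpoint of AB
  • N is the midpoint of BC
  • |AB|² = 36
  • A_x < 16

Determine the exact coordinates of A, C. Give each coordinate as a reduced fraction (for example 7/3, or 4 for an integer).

1. A_x = 10  [A = 2·M−B = 2·(13, 13)−(16, 13)]
2. A_y = 13  [A = 2·M−B = 2·(13, 13)−(16, 13)]
   so A = (10, 13)
3. C_x = 15  [C = 2·N−B = 2·(31/2, 13/2)−(16, 13)]
4. C_y = 0  [C = 2·N−B = 2·(31/2, 13/2)−(16, 13)]
   so C = (15, 0)

A = (10, 13)
C = (15, 0)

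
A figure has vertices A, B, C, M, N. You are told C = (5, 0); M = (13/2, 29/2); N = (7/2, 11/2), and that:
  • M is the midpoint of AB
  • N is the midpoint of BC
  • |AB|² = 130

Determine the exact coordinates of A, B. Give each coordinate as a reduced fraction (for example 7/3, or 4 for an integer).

1. B_x = 2  [B = 2·N−C = 2·(7/2, 11/2)−(5, 0)]
2. B_y = 11  [B = 2·N−C = 2·(7/2, 11/2)−(5, 0)]
   so B = (2, 11)
3. A_x = 11  [A = 2·M−B = 2·(13/2, 29/2)−(2, 11)]
4. A_y = 18  [A = 2·M−B = 2·(13/2, 29/2)−(2, 11)]
   so A = (11, 18)

A = (11, 18)
B = (2, 11)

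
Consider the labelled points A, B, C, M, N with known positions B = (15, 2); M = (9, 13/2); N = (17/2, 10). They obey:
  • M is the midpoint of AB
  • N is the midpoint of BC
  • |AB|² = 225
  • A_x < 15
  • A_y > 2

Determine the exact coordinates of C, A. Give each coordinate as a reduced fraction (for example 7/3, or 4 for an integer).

1. A_x = 3  [A = 2·M−B = 2·(9, 13/2)−(15, 2)]
2. A_y = 11  [A = 2·M−B = 2·(9, 13/2)−(15, 2)]
   so A = (3, 11)
3. C_x = 2  [C = 2·N−B = 2·(17/2, 10)−(15, 2)]
4. C_y = 18  [C = 2·N−B = 2·(17/2, 10)−(15, 2)]
   so C = (2, 18)

C = (2, 18)
A = (3, 11)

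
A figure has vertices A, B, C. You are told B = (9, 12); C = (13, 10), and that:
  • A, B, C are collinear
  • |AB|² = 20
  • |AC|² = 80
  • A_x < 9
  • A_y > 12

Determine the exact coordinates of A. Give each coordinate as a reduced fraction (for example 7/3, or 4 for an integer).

1. A_x = 5  [[A, B, C are collinear ⇒ 2x+4y-66=0] ∩ [|A−(9, 12)|²=20]]
2. A_y = 14  [[A, B, C are collinear ⇒ 2x+4y-66=0] ∩ [|A−(9, 12)|²=20]]
   so A = (5, 14)

A = (5, 14)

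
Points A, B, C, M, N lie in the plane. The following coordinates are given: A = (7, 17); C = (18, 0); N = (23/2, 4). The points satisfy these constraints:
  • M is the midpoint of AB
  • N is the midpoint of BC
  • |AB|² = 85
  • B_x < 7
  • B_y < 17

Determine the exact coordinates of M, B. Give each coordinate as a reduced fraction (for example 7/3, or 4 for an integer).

M = (6, 25/2)
B = (5, 8)

1. B_x = 5  [B = 2·N−C = 2·(23/2, 4)−(18, 0)]
2. B_y = 8  [B = 2·N−C = 2·(23/2, 4)−(18, 0)]
   so B = (5, 8)
3. M_x = 6  [2·M = A+B = (7, 17)+(5, 8)]
4. M_y = 25/2  [2·M = A+B = (7, 17)+(5, 8)]
   so M = (6, 25/2)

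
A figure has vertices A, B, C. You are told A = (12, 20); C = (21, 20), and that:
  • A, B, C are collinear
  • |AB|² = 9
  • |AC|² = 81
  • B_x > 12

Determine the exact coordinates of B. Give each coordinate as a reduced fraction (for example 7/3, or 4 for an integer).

B = (15, 20)

1. B_x = 15  [[A, B, C are collinear ⇒ -9y+180=0] ∩ [|B−(12, 20)|²=9]]
2. B_y = 20  [[A, B, C are collinear ⇒ -9y+180=0] ∩ [|B−(12, 20)|²=9]]
   so B = (15, 20)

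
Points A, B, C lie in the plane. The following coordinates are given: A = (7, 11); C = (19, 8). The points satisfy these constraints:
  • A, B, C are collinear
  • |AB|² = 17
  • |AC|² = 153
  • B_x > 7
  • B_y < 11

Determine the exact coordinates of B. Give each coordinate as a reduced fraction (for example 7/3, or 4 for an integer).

1. B_x = 11  [[A, B, C are collinear ⇒ -3x-12y+153=0] ∩ [|B−(7, 11)|²=17]]
2. B_y = 10  [[A, B, C are collinear ⇒ -3x-12y+153=0] ∩ [|B−(7, 11)|²=17]]
   so B = (11, 10)

B = (11, 10)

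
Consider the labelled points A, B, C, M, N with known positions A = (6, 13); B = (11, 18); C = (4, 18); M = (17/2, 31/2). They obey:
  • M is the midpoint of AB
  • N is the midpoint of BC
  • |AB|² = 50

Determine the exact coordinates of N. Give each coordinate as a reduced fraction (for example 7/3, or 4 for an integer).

N = (15/2, 18)

1. N_x = 15/2  [2·N = B+C = (11, 18)+(4, 18)]
2. N_y = 18  [2·N = B+C = (11, 18)+(4, 18)]
   so N = (15/2, 18)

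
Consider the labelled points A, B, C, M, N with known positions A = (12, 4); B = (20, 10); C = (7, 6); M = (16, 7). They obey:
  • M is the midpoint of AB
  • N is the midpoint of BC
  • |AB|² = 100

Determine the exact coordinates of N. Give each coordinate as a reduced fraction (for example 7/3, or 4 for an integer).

1. N_x = 27/2  [2·N = B+C = (20, 10)+(7, 6)]
2. N_y = 8  [2·N = B+C = (20, 10)+(7, 6)]
   so N = (27/2, 8)

N = (27/2, 8)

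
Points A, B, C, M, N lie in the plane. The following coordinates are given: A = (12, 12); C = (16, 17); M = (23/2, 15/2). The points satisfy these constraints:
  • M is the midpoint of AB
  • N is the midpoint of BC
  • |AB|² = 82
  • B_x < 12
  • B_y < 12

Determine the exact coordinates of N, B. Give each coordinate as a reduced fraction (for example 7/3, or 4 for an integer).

N = (27/2, 10)
B = (11, 3)

1. B_x = 11  [B = 2·M−A = 2·(23/2, 15/2)−(12, 12)]
2. B_y = 3  [B = 2·M−A = 2·(23/2, 15/2)−(12, 12)]
   so B = (11, 3)
3. N_x = 27/2  [2·N = B+C = (11, 3)+(16, 17)]
4. N_y = 10  [2·N = B+C = (11, 3)+(16, 17)]
   so N = (27/2, 10)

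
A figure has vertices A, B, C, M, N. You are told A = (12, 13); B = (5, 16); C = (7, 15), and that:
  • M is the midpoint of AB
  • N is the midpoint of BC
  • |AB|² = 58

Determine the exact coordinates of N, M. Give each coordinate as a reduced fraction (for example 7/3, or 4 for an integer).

1. M_x = 17/2  [2·M = A+B = (12, 13)+(5, 16)]
2. M_y = 29/2  [2·M = A+B = (12, 13)+(5, 16)]
   so M = (17/2, 29/2)
3. N_x = 6  [2·N = B+C = (5, 16)+(7, 15)]
4. N_y = 31/2  [2·N = B+C = (5, 16)+(7, 15)]
   so N = (6, 31/2)

N = (6, 31/2)
M = (17/2, 29/2)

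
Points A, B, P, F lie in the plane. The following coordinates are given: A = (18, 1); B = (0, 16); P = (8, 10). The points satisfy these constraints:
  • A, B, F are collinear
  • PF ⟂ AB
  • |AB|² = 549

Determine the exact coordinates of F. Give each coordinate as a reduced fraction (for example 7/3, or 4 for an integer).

F = (468/61, 586/61)

1. F_x = 468/61  [[A, B, F are collinear ⇒ -15x-18y+288=0] ∩ [PF ⟂ AB ⇒ -18x+15y-6=0]]
2. F_y = 586/61  [[A, B, F are collinear ⇒ -15x-18y+288=0] ∩ [PF ⟂ AB ⇒ -18x+15y-6=0]]
   so F = (468/61, 586/61)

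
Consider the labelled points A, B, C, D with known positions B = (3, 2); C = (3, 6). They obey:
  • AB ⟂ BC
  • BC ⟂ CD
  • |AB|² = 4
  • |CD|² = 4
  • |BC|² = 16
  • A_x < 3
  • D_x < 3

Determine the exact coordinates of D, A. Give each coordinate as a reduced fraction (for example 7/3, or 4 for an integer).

D = (1, 6)
A = (1, 2)

1. D_x = 1  [[BC ⟂ CD ⇒ 4y-24=0] ∩ [|D−(3, 6)|²=4]]
2. D_y = 6  [[BC ⟂ CD ⇒ 4y-24=0] ∩ [|D−(3, 6)|²=4]]
   so D = (1, 6)
3. A_x = 1  [[AB ⟂ BC ⇒ -4y+8=0] ∩ [|A−(3, 2)|²=4]]
4. A_y = 2  [[AB ⟂ BC ⇒ -4y+8=0] ∩ [|A−(3, 2)|²=4]]
   so A = (1, 2)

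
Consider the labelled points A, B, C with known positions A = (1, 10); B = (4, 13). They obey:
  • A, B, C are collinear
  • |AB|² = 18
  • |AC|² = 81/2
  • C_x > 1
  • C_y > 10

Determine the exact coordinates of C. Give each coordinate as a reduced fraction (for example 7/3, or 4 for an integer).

C = (11/2, 29/2)

1. C_x = 11/2  [[A, B, C are collinear ⇒ -3x+3y-27=0] ∩ [|C−(1, 10)|²=81/2]]
2. C_y = 29/2  [[A, B, C are collinear ⇒ -3x+3y-27=0] ∩ [|C−(1, 10)|²=81/2]]
   so C = (11/2, 29/2)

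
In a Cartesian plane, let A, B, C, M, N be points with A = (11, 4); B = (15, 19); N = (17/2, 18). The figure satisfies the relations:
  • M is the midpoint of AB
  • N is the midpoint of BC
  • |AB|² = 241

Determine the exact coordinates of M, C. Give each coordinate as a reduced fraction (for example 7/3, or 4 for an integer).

1. M_x = 13  [2·M = A+B = (11, 4)+(15, 19)]
2. M_y = 23/2  [2·M = A+B = (11, 4)+(15, 19)]
   so M = (13, 23/2)
3. C_x = 2  [C = 2·N−B = 2·(17/2, 18)−(15, 19)]
4. C_y = 17  [C = 2·N−B = 2·(17/2, 18)−(15, 19)]
   so C = (2, 17)

M = (13, 23/2)
C = (2, 17)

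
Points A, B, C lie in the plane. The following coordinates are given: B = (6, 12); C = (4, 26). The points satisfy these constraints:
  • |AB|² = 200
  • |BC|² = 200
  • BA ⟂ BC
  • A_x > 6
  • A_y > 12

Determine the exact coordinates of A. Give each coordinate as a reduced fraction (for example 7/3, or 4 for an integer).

1. A_x = 20  [[BA ⟂ BC ⇒ -2x+14y-156=0] ∩ [|A−(6, 12)|²=200]]
2. A_y = 14  [[BA ⟂ BC ⇒ -2x+14y-156=0] ∩ [|A−(6, 12)|²=200]]
   so A = (20, 14)

A = (20, 14)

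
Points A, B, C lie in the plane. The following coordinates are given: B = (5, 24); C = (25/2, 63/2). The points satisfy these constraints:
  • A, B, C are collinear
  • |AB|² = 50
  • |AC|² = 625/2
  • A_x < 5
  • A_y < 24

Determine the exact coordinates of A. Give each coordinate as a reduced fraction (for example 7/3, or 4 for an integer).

1. A_x = 0  [[A, B, C are collinear ⇒ -15/2x+15/2y-285/2=0] ∩ [|A−(5, 24)|²=50]]
2. A_y = 19  [[A, B, C are collinear ⇒ -15/2x+15/2y-285/2=0] ∩ [|A−(5, 24)|²=50]]
   so A = (0, 19)

A = (0, 19)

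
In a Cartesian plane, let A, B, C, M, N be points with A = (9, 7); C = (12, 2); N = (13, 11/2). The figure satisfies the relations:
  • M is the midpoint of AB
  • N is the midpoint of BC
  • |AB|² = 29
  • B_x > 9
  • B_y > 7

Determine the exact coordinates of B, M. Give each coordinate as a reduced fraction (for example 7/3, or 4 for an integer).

B = (14, 9)
M = (23/2, 8)

1. B_x = 14  [B = 2·N−C = 2·(13, 11/2)−(12, 2)]
2. B_y = 9  [B = 2·N−C = 2·(13, 11/2)−(12, 2)]
   so B = (14, 9)
3. M_x = 23/2  [2·M = A+B = (9, 7)+(14, 9)]
4. M_y = 8  [2·M = A+B = (9, 7)+(14, 9)]
   so M = (23/2, 8)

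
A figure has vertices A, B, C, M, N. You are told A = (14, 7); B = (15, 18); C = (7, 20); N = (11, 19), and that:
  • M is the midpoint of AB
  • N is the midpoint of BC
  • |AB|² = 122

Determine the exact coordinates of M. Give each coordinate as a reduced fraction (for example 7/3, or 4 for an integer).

M = (29/2, 25/2)

1. M_x = 29/2  [2·M = A+B = (14, 7)+(15, 18)]
2. M_y = 25/2  [2·M = A+B = (14, 7)+(15, 18)]
   so M = (29/2, 25/2)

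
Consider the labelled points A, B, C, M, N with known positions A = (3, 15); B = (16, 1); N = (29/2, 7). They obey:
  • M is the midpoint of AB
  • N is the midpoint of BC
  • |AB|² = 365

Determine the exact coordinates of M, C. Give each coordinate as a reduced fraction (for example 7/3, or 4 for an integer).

1. M_x = 19/2  [2·M = A+B = (3, 15)+(16, 1)]
2. M_y = 8  [2·M = A+B = (3, 15)+(16, 1)]
   so M = (19/2, 8)
3. C_x = 13  [C = 2·N−B = 2·(29/2, 7)−(16, 1)]
4. C_y = 13  [C = 2·N−B = 2·(29/2, 7)−(16, 1)]
   so C = (13, 13)

M = (19/2, 8)
C = (13, 13)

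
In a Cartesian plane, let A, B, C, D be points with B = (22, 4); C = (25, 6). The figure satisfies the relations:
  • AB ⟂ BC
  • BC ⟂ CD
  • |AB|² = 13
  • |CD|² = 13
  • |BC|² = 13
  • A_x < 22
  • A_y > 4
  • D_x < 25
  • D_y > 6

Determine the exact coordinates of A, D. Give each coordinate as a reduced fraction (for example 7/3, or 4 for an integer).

1. A_x = 20  [[AB ⟂ BC ⇒ -3x-2y+74=0] ∩ [|A−(22, 4)|²=13]]
2. A_y = 7  [[AB ⟂ BC ⇒ -3x-2y+74=0] ∩ [|A−(22, 4)|²=13]]
   so A = (20, 7)
3. D_x = 23  [[BC ⟂ CD ⇒ 3x+2y-87=0] ∩ [|D−(25, 6)|²=13]]
4. D_y = 9  [[BC ⟂ CD ⇒ 3x+2y-87=0] ∩ [|D−(25, 6)|²=13]]
   so D = (23, 9)

A = (20, 7)
D = (23, 9)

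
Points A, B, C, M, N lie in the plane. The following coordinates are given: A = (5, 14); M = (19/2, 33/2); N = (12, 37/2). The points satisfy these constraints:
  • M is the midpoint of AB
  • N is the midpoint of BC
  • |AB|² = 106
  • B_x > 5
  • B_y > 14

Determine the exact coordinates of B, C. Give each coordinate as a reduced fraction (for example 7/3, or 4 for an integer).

1. B_x = 14  [B = 2·M−A = 2·(19/2, 33/2)−(5, 14)]
2. B_y = 19  [B = 2·M−A = 2·(19/2, 33/2)−(5, 14)]
   so B = (14, 19)
3. C_x = 10  [C = 2·N−B = 2·(12, 37/2)−(14, 19)]
4. C_y = 18  [C = 2·N−B = 2·(12, 37/2)−(14, 19)]
   so C = (10, 18)

B = (14, 19)
C = (10, 18)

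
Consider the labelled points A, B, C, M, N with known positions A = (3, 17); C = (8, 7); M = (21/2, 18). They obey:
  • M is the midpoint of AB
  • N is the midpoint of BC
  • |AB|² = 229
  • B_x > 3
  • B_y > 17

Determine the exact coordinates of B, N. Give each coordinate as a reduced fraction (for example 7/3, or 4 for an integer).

1. B_x = 18  [B = 2·M−A = 2·(21/2, 18)−(3, 17)]
2. B_y = 19  [B = 2·M−A = 2·(21/2, 18)−(3, 17)]
   so B = (18, 19)
3. N_x = 13  [2·N = B+C = (18, 19)+(8, 7)]
4. N_y = 13  [2·N = B+C = (18, 19)+(8, 7)]
   so N = (13, 13)

B = (18, 19)
N = (13, 13)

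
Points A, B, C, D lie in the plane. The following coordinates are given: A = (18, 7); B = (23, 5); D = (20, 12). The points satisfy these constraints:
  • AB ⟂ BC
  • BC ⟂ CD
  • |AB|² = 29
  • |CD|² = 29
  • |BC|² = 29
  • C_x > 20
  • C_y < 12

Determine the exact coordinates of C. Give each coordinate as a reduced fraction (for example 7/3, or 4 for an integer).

C = (25, 10)

1. C_x = 25  [[AB ⟂ BC ⇒ 5x-2y-105=0] ∩ [|C−(20, 12)|²=29]]
2. C_y = 10  [[AB ⟂ BC ⇒ 5x-2y-105=0] ∩ [|C−(20, 12)|²=29]]
   so C = (25, 10)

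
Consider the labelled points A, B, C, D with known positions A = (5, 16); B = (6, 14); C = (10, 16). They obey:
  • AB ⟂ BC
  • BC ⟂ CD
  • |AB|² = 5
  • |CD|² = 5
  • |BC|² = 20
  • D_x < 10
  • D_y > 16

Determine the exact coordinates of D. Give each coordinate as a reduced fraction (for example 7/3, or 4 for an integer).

D = (9, 18)

1. D_x = 9  [[BC ⟂ CD ⇒ 4x+2y-72=0] ∩ [|D−(10, 16)|²=5]]
2. D_y = 18  [[BC ⟂ CD ⇒ 4x+2y-72=0] ∩ [|D−(10, 16)|²=5]]
   so D = (9, 18)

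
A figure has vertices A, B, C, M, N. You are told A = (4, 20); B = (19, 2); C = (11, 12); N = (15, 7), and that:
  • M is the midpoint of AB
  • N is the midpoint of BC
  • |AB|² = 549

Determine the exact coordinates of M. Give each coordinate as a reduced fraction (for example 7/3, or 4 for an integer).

M = (23/2, 11)

1. M_x = 23/2  [2·M = A+B = (4, 20)+(19, 2)]
2. M_y = 11  [2·M = A+B = (4, 20)+(19, 2)]
   so M = (23/2, 11)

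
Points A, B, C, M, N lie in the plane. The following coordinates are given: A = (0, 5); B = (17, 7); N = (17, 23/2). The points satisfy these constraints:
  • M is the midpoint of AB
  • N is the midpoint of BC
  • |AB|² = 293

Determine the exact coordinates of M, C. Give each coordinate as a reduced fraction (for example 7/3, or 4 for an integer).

M = (17/2, 6)
C = (17, 16)

1. M_x = 17/2  [2·M = A+B = (0, 5)+(17, 7)]
2. M_y = 6  [2·M = A+B = (0, 5)+(17, 7)]
   so M = (17/2, 6)
3. C_x = 17  [C = 2·N−B = 2·(17, 23/2)−(17, 7)]
4. C_y = 16  [C = 2·N−B = 2·(17, 23/2)−(17, 7)]
   so C = (17, 16)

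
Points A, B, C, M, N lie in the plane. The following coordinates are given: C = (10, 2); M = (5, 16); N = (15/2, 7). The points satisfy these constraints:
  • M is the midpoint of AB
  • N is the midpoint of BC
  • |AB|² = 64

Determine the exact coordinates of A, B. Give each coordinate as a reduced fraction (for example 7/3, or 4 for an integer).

1. B_x = 5  [B = 2·N−C = 2·(15/2, 7)−(10, 2)]
2. B_y = 12  [B = 2·N−C = 2·(15/2, 7)−(10, 2)]
   so B = (5, 12)
3. A_x = 5  [A = 2·M−B = 2·(5, 16)−(5, 12)]
4. A_y = 20  [A = 2·M−B = 2·(5, 16)−(5, 12)]
   so A = (5, 20)

A = (5, 20)
B = (5, 12)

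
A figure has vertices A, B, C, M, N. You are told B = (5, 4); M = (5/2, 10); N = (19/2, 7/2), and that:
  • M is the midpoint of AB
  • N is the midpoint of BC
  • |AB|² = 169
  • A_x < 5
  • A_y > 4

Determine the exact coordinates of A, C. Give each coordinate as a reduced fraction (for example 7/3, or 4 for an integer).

A = (0, 16)
C = (14, 3)

1. A_x = 0  [A = 2·M−B = 2·(5/2, 10)−(5, 4)]
2. A_y = 16  [A = 2·M−B = 2·(5/2, 10)−(5, 4)]
   so A = (0, 16)
3. C_x = 14  [C = 2·N−B = 2·(19/2, 7/2)−(5, 4)]
4. C_y = 3  [C = 2·N−B = 2·(19/2, 7/2)−(5, 4)]
   so C = (14, 3)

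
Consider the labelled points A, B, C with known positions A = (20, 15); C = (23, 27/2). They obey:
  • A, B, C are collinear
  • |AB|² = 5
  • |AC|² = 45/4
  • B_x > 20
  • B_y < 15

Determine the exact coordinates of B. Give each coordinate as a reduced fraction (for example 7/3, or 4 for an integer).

B = (22, 14)

1. B_x = 22  [[A, B, C are collinear ⇒ -3/2x-3y+75=0] ∩ [|B−(20, 15)|²=5]]
2. B_y = 14  [[A, B, C are collinear ⇒ -3/2x-3y+75=0] ∩ [|B−(20, 15)|²=5]]
   so B = (22, 14)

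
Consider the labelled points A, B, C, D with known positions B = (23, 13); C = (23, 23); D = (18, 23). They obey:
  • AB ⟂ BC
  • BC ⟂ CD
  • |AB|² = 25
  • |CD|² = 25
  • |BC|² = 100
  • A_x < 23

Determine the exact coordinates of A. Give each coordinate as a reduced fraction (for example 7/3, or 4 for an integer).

1. A_x = 18  [[AB ⟂ BC ⇒ -10y+130=0] ∩ [|A−(23, 13)|²=25]]
2. A_y = 13  [[AB ⟂ BC ⇒ -10y+130=0] ∩ [|A−(23, 13)|²=25]]
   so A = (18, 13)

A = (18, 13)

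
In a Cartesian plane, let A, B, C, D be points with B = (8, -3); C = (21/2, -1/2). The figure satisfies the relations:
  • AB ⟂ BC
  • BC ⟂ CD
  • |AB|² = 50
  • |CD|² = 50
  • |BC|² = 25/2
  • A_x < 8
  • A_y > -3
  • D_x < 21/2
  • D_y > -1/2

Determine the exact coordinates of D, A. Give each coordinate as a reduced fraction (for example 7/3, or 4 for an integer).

1. D_x = 11/2  [[BC ⟂ CD ⇒ 5/2x+5/2y-25=0] ∩ [|D−(21/2, -1/2)|²=50]]
2. D_y = 9/2  [[BC ⟂ CD ⇒ 5/2x+5/2y-25=0] ∩ [|D−(21/2, -1/2)|²=50]]
   so D = (11/2, 9/2)
3. A_x = 3  [[AB ⟂ BC ⇒ -5/2x-5/2y+25/2=0] ∩ [|A−(8, -3)|²=50]]
4. A_y = 2  [[AB ⟂ BC ⇒ -5/2x-5/2y+25/2=0] ∩ [|A−(8, -3)|²=50]]
   so A = (3, 2)

D = (11/2, 9/2)
A = (3, 2)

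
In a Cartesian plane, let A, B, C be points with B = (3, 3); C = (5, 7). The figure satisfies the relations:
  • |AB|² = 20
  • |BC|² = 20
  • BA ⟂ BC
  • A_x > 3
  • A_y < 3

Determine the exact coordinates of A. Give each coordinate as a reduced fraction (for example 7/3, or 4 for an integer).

1. A_x = 7  [[BA ⟂ BC ⇒ 2x+4y-18=0] ∩ [|A−(3, 3)|²=20]]
2. A_y = 1  [[BA ⟂ BC ⇒ 2x+4y-18=0] ∩ [|A−(3, 3)|²=20]]
   so A = (7, 1)

A = (7, 1)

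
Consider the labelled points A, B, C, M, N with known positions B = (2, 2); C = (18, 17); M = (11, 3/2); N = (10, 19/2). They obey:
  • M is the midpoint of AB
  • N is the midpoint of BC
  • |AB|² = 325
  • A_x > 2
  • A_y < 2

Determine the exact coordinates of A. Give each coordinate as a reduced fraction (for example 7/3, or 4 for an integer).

A = (20, 1)

1. A_x = 20  [A = 2·M−B = 2·(11, 3/2)−(2, 2)]
2. A_y = 1  [A = 2·M−B = 2·(11, 3/2)−(2, 2)]
   so A = (20, 1)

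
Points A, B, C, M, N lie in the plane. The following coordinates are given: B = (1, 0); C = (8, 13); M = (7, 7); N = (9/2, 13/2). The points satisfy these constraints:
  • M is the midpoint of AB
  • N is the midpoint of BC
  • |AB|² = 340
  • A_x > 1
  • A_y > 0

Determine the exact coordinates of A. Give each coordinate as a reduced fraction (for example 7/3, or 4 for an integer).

1. A_x = 13  [A = 2·M−B = 2·(7, 7)−(1, 0)]
2. A_y = 14  [A = 2·M−B = 2·(7, 7)−(1, 0)]
   so A = (13, 14)

A = (13, 14)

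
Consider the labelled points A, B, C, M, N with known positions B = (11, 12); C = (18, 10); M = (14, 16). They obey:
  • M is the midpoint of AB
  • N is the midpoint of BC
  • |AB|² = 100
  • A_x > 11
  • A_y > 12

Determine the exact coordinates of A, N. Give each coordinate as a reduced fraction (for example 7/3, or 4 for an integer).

1. A_x = 17  [A = 2·M−B = 2·(14, 16)−(11, 12)]
2. A_y = 20  [A = 2·M−B = 2·(14, 16)−(11, 12)]
   so A = (17, 20)
3. N_x = 29/2  [2·N = B+C = (11, 12)+(18, 10)]
4. N_y = 11  [2·N = B+C = (11, 12)+(18, 10)]
   so N = (29/2, 11)

A = (17, 20)
N = (29/2, 11)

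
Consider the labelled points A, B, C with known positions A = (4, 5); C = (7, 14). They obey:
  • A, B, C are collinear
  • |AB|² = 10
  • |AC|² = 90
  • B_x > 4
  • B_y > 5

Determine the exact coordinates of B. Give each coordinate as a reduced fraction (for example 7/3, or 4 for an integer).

1. B_x = 5  [[A, B, C are collinear ⇒ 9x-3y-21=0] ∩ [|B−(4, 5)|²=10]]
2. B_y = 8  [[A, B, C are collinear ⇒ 9x-3y-21=0] ∩ [|B−(4, 5)|²=10]]
   so B = (5, 8)

B = (5, 8)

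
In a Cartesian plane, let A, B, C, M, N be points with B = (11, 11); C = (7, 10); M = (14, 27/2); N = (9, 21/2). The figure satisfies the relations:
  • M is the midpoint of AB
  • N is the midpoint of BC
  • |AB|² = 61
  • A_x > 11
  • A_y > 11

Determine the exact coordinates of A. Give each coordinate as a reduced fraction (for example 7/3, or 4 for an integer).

1. A_x = 17  [A = 2·M−B = 2·(14, 27/2)−(11, 11)]
2. A_y = 16  [A = 2·M−B = 2·(14, 27/2)−(11, 11)]
   so A = (17, 16)

A = (17, 16)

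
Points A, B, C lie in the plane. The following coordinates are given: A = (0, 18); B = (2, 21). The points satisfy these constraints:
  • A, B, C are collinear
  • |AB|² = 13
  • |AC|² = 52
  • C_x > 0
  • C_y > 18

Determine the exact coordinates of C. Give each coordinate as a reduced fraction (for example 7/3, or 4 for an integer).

C = (4, 24)

1. C_x = 4  [[A, B, C are collinear ⇒ -3x+2y-36=0] ∩ [|C−(0, 18)|²=52]]
2. C_y = 24  [[A, B, C are collinear ⇒ -3x+2y-36=0] ∩ [|C−(0, 18)|²=52]]
   so C = (4, 24)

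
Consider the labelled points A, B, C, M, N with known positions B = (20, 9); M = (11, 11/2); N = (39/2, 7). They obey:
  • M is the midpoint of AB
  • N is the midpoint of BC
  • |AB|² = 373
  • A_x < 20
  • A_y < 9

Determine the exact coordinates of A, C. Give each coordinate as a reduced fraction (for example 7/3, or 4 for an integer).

A = (2, 2)
C = (19, 5)

1. A_x = 2  [A = 2·M−B = 2·(11, 11/2)−(20, 9)]
2. A_y = 2  [A = 2·M−B = 2·(11, 11/2)−(20, 9)]
   so A = (2, 2)
3. C_x = 19  [C = 2·N−B = 2·(39/2, 7)−(20, 9)]
4. C_y = 5  [C = 2·N−B = 2·(39/2, 7)−(20, 9)]
   so C = (19, 5)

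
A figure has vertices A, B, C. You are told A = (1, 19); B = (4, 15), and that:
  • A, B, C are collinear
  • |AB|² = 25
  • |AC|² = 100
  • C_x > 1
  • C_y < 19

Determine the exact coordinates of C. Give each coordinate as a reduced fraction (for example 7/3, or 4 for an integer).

1. C_x = 7  [[A, B, C are collinear ⇒ 4x+3y-61=0] ∩ [|C−(1, 19)|²=100]]
2. C_y = 11  [[A, B, C are collinear ⇒ 4x+3y-61=0] ∩ [|C−(1, 19)|²=100]]
   so C = (7, 11)

C = (7, 11)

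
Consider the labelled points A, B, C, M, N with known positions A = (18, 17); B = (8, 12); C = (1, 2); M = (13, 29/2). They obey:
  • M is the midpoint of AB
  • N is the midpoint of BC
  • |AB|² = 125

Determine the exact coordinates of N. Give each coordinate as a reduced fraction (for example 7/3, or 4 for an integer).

N = (9/2, 7)

1. N_x = 9/2  [2·N = B+C = (8, 12)+(1, 2)]
2. N_y = 7  [2·N = B+C = (8, 12)+(1, 2)]
   so N = (9/2, 7)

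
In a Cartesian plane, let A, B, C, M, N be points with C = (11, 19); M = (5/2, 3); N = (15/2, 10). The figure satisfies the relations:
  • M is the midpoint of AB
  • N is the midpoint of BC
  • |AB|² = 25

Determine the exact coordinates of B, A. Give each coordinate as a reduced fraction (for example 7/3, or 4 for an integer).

1. B_x = 4  [B = 2·N−C = 2·(15/2, 10)−(11, 19)]
2. B_y = 1  [B = 2·N−C = 2·(15/2, 10)−(11, 19)]
   so B = (4, 1)
3. A_x = 1  [A = 2·M−B = 2·(5/2, 3)−(4, 1)]
4. A_y = 5  [A = 2·M−B = 2·(5/2, 3)−(4, 1)]
   so A = (1, 5)

B = (4, 1)
A = (1, 5)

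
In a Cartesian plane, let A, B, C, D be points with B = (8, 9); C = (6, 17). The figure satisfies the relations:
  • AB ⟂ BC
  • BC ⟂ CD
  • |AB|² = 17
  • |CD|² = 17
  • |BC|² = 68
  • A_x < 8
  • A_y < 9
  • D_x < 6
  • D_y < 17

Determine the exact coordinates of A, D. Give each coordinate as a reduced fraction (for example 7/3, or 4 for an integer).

1. A_x = 4  [[AB ⟂ BC ⇒ 2x-8y+56=0] ∩ [|A−(8, 9)|²=17]]
2. A_y = 8  [[AB ⟂ BC ⇒ 2x-8y+56=0] ∩ [|A−(8, 9)|²=17]]
   so A = (4, 8)
3. D_x = 2  [[BC ⟂ CD ⇒ -2x+8y-124=0] ∩ [|D−(6, 17)|²=17]]
4. D_y = 16  [[BC ⟂ CD ⇒ -2x+8y-124=0] ∩ [|D−(6, 17)|²=17]]
   so D = (2, 16)

A = (4, 8)
D = (2, 16)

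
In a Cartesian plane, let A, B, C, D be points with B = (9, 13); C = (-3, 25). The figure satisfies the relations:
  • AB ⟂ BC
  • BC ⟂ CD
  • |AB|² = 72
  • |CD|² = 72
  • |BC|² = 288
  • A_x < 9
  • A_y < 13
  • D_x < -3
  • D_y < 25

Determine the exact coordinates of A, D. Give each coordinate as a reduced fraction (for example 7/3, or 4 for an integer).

1. A_x = 3  [[AB ⟂ BC ⇒ 12x-12y+48=0] ∩ [|A−(9, 13)|²=72]]
2. A_y = 7  [[AB ⟂ BC ⇒ 12x-12y+48=0] ∩ [|A−(9, 13)|²=72]]
   so A = (3, 7)
3. D_x = -9  [[BC ⟂ CD ⇒ -12x+12y-336=0] ∩ [|D−(-3, 25)|²=72]]
4. D_y = 19  [[BC ⟂ CD ⇒ -12x+12y-336=0] ∩ [|D−(-3, 25)|²=72]]
   so D = (-9, 19)

A = (3, 7)
D = (-9, 19)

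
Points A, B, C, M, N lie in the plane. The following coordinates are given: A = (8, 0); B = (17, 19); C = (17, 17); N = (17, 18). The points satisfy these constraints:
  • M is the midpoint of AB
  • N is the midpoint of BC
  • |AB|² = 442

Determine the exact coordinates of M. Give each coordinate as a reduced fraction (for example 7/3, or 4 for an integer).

M = (25/2, 19/2)

1. M_x = 25/2  [2·M = A+B = (8, 0)+(17, 19)]
2. M_y = 19/2  [2·M = A+B = (8, 0)+(17, 19)]
   so M = (25/2, 19/2)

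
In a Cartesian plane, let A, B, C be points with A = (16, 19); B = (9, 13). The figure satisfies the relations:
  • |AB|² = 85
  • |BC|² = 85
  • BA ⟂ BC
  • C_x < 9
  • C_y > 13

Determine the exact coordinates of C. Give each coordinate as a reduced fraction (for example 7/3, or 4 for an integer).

C = (3, 20)

1. C_x = 3  [[BA ⟂ BC ⇒ 7x+6y-141=0] ∩ [|C−(9, 13)|²=85]]
2. C_y = 20  [[BA ⟂ BC ⇒ 7x+6y-141=0] ∩ [|C−(9, 13)|²=85]]
   so C = (3, 20)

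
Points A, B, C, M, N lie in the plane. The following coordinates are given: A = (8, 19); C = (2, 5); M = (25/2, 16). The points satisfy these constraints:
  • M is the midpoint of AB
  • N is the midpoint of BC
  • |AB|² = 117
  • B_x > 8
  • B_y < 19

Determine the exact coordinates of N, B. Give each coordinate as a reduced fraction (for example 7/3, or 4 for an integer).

N = (19/2, 9)
B = (17, 13)

1. B_x = 17  [B = 2·M−A = 2·(25/2, 16)−(8, 19)]
2. B_y = 13  [B = 2·M−A = 2·(25/2, 16)−(8, 19)]
   so B = (17, 13)
3. N_x = 19/2  [2·N = B+C = (17, 13)+(2, 5)]
4. N_y = 9  [2·N = B+C = (17, 13)+(2, 5)]
   so N = (19/2, 9)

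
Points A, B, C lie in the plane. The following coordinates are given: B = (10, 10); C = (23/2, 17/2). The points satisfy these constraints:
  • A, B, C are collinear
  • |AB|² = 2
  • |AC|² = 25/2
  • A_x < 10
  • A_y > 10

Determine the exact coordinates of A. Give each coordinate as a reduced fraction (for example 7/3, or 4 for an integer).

1. A_x = 9  [[A, B, C are collinear ⇒ 3/2x+3/2y-30=0] ∩ [|A−(10, 10)|²=2]]
2. A_y = 11  [[A, B, C are collinear ⇒ 3/2x+3/2y-30=0] ∩ [|A−(10, 10)|²=2]]
   so A = (9, 11)

A = (9, 11)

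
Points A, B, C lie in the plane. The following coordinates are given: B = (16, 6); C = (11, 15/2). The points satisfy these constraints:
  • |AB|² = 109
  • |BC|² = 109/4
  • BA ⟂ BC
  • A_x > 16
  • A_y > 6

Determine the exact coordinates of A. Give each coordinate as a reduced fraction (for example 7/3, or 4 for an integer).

A = (19, 16)

1. A_x = 19  [[BA ⟂ BC ⇒ -5x+3/2y+71=0] ∩ [|A−(16, 6)|²=109]]
2. A_y = 16  [[BA ⟂ BC ⇒ -5x+3/2y+71=0] ∩ [|A−(16, 6)|²=109]]
   so A = (19, 16)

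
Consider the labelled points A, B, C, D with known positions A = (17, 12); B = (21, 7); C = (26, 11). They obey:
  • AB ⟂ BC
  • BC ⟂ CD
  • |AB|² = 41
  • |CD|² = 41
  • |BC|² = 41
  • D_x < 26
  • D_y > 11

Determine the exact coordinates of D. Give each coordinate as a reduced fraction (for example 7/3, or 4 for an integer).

D = (22, 16)

1. D_x = 22  [[BC ⟂ CD ⇒ 5x+4y-174=0] ∩ [|D−(26, 11)|²=41]]
2. D_y = 16  [[BC ⟂ CD ⇒ 5x+4y-174=0] ∩ [|D−(26, 11)|²=41]]
   so D = (22, 16)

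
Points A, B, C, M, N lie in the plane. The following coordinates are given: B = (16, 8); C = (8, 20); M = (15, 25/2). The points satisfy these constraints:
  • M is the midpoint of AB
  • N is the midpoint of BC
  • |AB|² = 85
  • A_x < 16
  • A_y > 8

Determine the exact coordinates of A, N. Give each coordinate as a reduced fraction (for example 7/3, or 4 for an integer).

1. A_x = 14  [A = 2·M−B = 2·(15, 25/2)−(16, 8)]
2. A_y = 17  [A = 2·M−B = 2·(15, 25/2)−(16, 8)]
   so A = (14, 17)
3. N_x = 12  [2·N = B+C = (16, 8)+(8, 20)]
4. N_y = 14  [2·N = B+C = (16, 8)+(8, 20)]
   so N = (12, 14)

A = (14, 17)
N = (12, 14)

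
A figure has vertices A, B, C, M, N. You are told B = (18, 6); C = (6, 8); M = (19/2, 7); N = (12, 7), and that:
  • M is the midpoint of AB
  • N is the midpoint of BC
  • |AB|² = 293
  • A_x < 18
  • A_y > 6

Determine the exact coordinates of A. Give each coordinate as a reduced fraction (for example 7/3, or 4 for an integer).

1. A_x = 1  [A = 2·M−B = 2·(19/2, 7)−(18, 6)]
2. A_y = 8  [A = 2·M−B = 2·(19/2, 7)−(18, 6)]
   so A = (1, 8)

A = (1, 8)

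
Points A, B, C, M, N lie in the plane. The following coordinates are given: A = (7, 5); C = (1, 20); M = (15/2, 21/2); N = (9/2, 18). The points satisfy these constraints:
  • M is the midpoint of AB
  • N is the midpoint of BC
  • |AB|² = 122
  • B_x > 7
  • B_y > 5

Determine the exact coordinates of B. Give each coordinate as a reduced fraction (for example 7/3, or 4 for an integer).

1. B_x = 8  [B = 2·M−A = 2·(15/2, 21/2)−(7, 5)]
2. B_y = 16  [B = 2·M−A = 2·(15/2, 21/2)−(7, 5)]
   so B = (8, 16)

B = (8, 16)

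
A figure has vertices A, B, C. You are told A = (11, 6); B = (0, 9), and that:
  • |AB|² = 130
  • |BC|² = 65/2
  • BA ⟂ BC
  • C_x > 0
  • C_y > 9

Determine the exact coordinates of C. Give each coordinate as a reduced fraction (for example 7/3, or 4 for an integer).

1. C_x = 3/2  [[BA ⟂ BC ⇒ 11x-3y+27=0] ∩ [|C−(0, 9)|²=65/2]]
2. C_y = 29/2  [[BA ⟂ BC ⇒ 11x-3y+27=0] ∩ [|C−(0, 9)|²=65/2]]
   so C = (3/2, 29/2)

C = (3/2, 29/2)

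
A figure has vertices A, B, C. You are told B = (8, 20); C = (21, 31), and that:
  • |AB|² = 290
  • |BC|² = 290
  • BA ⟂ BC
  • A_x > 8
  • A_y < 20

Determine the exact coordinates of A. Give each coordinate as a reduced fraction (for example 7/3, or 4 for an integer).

1. A_x = 19  [[BA ⟂ BC ⇒ 13x+11y-324=0] ∩ [|A−(8, 20)|²=290]]
2. A_y = 7  [[BA ⟂ BC ⇒ 13x+11y-324=0] ∩ [|A−(8, 20)|²=290]]
   so A = (19, 7)

A = (19, 7)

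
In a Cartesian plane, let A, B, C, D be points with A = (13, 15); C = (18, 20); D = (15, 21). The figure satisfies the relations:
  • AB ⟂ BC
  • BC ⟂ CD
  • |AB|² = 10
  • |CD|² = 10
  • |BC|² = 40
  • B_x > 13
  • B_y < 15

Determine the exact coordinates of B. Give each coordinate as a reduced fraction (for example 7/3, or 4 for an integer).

B = (16, 14)

1. B_x = 16  [[BC ⟂ CD ⇒ 3x-1y-34=0] ∩ [|B−(13, 15)|²=10]]
2. B_y = 14  [[BC ⟂ CD ⇒ 3x-1y-34=0] ∩ [|B−(13, 15)|²=10]]
   so B = (16, 14)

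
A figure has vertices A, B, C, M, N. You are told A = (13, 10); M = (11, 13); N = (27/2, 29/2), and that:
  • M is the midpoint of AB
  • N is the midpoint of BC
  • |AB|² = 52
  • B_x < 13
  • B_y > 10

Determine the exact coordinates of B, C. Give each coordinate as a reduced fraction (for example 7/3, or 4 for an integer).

1. B_x = 9  [B = 2·M−A = 2·(11, 13)−(13, 10)]
2. B_y = 16  [B = 2·M−A = 2·(11, 13)−(13, 10)]
   so B = (9, 16)
3. C_x = 18  [C = 2·N−B = 2·(27/2, 29/2)−(9, 16)]
4. C_y = 13  [C = 2·N−B = 2·(27/2, 29/2)−(9, 16)]
   so C = (18, 13)

B = (9, 16)
C = (18, 13)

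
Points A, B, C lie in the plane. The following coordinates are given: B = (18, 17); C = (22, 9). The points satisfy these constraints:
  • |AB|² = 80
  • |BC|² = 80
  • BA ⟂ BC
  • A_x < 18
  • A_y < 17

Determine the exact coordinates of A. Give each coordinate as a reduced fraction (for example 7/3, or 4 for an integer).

A = (10, 13)

1. A_x = 10  [[BA ⟂ BC ⇒ 4x-8y+64=0] ∩ [|A−(18, 17)|²=80]]
2. A_y = 13  [[BA ⟂ BC ⇒ 4x-8y+64=0] ∩ [|A−(18, 17)|²=80]]
   so A = (10, 13)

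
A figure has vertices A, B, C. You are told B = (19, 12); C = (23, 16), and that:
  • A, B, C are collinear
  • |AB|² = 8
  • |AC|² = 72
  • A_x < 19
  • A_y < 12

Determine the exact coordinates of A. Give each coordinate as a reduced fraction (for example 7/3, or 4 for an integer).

1. A_x = 17  [[A, B, C are collinear ⇒ -4x+4y+28=0] ∩ [|A−(19, 12)|²=8]]
2. A_y = 10  [[A, B, C are collinear ⇒ -4x+4y+28=0] ∩ [|A−(19, 12)|²=8]]
   so A = (17, 10)

A = (17, 10)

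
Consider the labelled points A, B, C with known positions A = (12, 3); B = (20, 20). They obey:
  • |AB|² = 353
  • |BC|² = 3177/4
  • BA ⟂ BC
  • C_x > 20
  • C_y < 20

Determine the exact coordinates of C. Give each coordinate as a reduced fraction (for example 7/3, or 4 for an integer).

1. C_x = 91/2  [[BA ⟂ BC ⇒ -8x-17y+500=0] ∩ [|C−(20, 20)|²=3177/4]]
2. C_y = 8  [[BA ⟂ BC ⇒ -8x-17y+500=0] ∩ [|C−(20, 20)|²=3177/4]]
   so C = (91/2, 8)

C = (91/2, 8)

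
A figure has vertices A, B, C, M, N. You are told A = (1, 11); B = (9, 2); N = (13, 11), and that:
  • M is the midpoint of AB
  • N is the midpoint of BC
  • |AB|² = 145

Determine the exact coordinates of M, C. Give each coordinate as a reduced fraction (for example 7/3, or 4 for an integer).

1. M_x = 5  [2·M = A+B = (1, 11)+(9, 2)]
2. M_y = 13/2  [2·M = A+B = (1, 11)+(9, 2)]
   so M = (5, 13/2)
3. C_x = 17  [C = 2·N−B = 2·(13, 11)−(9, 2)]
4. C_y = 20  [C = 2·N−B = 2·(13, 11)−(9, 2)]
   so C = (17, 20)

M = (5, 13/2)
C = (17, 20)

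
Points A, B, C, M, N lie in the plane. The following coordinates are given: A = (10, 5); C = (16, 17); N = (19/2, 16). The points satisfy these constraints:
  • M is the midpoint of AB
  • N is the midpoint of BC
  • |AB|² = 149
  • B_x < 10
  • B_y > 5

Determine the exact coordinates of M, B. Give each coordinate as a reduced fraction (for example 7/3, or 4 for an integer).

1. B_x = 3  [B = 2·N−C = 2·(19/2, 16)−(16, 17)]
2. B_y = 15  [B = 2·N−C = 2·(19/2, 16)−(16, 17)]
   so B = (3, 15)
3. M_x = 13/2  [2·M = A+B = (10, 5)+(3, 15)]
4. M_y = 10  [2·M = A+B = (10, 5)+(3, 15)]
   so M = (13/2, 10)

M = (13/2, 10)
B = (3, 15)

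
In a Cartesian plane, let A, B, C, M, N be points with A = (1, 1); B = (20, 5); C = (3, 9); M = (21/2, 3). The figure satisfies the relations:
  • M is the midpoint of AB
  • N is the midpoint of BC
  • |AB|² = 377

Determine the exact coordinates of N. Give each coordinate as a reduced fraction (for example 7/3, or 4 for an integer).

N = (23/2, 7)

1. N_x = 23/2  [2·N = B+C = (20, 5)+(3, 9)]
2. N_y = 7  [2·N = B+C = (20, 5)+(3, 9)]
   so N = (23/2, 7)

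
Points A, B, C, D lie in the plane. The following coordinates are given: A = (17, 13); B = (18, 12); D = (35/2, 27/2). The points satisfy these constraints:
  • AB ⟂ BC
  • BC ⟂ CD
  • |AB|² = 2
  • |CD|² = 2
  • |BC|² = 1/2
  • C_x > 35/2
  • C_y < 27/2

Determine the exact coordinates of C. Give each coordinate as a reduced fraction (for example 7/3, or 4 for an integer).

C = (37/2, 25/2)

1. C_x = 37/2  [[AB ⟂ BC ⇒ 1x-1y-6=0] ∩ [|C−(35/2, 27/2)|²=2]]
2. C_y = 25/2  [[AB ⟂ BC ⇒ 1x-1y-6=0] ∩ [|C−(35/2, 27/2)|²=2]]
   so C = (37/2, 25/2)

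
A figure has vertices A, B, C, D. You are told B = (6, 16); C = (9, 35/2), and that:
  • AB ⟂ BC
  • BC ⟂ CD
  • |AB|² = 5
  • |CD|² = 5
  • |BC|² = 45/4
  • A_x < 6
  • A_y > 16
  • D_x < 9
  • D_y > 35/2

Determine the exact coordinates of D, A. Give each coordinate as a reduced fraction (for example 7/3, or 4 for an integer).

D = (8, 39/2)
A = (5, 18)

1. D_x = 8  [[BC ⟂ CD ⇒ 3x+3/2y-213/4=0] ∩ [|D−(9, 35/2)|²=5]]
2. D_y = 39/2  [[BC ⟂ CD ⇒ 3x+3/2y-213/4=0] ∩ [|D−(9, 35/2)|²=5]]
   so D = (8, 39/2)
3. A_x = 5  [[AB ⟂ BC ⇒ -3x-3/2y+42=0] ∩ [|A−(6, 16)|²=5]]
4. A_y = 18  [[AB ⟂ BC ⇒ -3x-3/2y+42=0] ∩ [|A−(6, 16)|²=5]]
   so A = (5, 18)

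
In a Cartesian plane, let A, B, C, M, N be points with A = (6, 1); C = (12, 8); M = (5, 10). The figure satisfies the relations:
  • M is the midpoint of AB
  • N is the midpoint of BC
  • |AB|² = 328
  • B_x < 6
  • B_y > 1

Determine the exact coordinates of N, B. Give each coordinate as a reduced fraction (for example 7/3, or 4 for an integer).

1. B_x = 4  [B = 2·M−A = 2·(5, 10)−(6, 1)]
2. B_y = 19  [B = 2·M−A = 2·(5, 10)−(6, 1)]
   so B = (4, 19)
3. N_x = 8  [2·N = B+C = (4, 19)+(12, 8)]
4. N_y = 27/2  [2·N = B+C = (4, 19)+(12, 8)]
   so N = (8, 27/2)

N = (8, 27/2)
B = (4, 19)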